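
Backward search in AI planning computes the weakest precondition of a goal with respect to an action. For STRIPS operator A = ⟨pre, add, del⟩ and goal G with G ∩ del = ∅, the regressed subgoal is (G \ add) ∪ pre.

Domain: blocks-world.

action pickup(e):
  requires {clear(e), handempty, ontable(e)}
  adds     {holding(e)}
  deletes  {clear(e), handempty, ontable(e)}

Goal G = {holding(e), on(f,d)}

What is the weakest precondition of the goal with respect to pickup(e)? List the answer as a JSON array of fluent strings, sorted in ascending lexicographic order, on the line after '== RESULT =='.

Regress:
  G ∩ del = {}  (empty — regression defined)
  G \ add = {holding(e), on(f,d)} \ {holding(e)} = {on(f,d)}
  ∪ pre   = {on(f,d)} ∪ {clear(e), handempty, ontable(e)}
          = {clear(e), handempty, on(f,d), ontable(e)}

== RESULT ==
["clear(e)", "handempty", "on(f,d)", "ontable(e)"]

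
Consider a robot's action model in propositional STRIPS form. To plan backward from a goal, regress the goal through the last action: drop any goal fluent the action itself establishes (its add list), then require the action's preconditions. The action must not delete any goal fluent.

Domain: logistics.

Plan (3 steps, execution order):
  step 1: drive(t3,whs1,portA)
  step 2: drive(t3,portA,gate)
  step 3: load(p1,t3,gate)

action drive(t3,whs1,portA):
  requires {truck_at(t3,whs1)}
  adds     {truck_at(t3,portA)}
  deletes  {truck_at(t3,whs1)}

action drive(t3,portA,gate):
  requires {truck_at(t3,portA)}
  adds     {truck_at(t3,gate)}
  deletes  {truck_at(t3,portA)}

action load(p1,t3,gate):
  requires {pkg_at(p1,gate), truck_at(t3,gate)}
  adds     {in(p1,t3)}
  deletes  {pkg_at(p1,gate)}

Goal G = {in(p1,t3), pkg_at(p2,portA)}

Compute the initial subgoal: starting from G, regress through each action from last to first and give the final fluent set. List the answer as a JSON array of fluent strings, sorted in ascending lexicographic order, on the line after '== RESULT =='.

Work backward from the goal:
  through step 3 (load(p1,t3,gate)): drop {in(p1,t3)}, keep {pkg_at(p2,portA)}, require {pkg_at(p1,gate), truck_at(t3,gate)}
    → {pkg_at(p1,gate), pkg_at(p2,portA), truck_at(t3,gate)}
  through step 2 (drive(t3,portA,gate)): drop {truck_at(t3,gate)}, keep {pkg_at(p1,gate), pkg_at(p2,portA)}, require {truck_at(t3,portA)}
    → {pkg_at(p1,gate), pkg_at(p2,portA), truck_at(t3,portA)}
  through step 1 (drive(t3,whs1,portA)): drop {truck_at(t3,portA)}, keep {pkg_at(p1,gate), pkg_at(p2,portA)}, require {truck_at(t3,whs1)}
    → {pkg_at(p1,gate), pkg_at(p2,portA), truck_at(t3,whs1)}

== RESULT ==
["pkg_at(p1,gate)", "pkg_at(p2,portA)", "truck_at(t3,whs1)"]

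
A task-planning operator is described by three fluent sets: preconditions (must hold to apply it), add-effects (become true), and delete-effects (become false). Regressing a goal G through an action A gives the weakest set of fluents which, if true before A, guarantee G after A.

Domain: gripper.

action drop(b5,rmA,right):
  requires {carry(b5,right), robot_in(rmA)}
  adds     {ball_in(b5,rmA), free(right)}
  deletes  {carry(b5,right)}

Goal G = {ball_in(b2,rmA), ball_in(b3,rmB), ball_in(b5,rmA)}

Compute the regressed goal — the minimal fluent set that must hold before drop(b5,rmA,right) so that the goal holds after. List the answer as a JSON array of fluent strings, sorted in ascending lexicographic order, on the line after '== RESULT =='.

Regress:
  G ∩ del = {}  (empty — regression defined)
  G \ add = {ball_in(b2,rmA), ball_in(b3,rmB), ball_in(b5,rmA)} \ {ball_in(b5,rmA), free(right)} = {ball_in(b2,rmA), ball_in(b3,rmB)}
  ∪ pre   = {ball_in(b2,rmA), ball_in(b3,rmB)} ∪ {carry(b5,right), robot_in(rmA)}
          = {ball_in(b2,rmA), ball_in(b3,rmB), carry(b5,right), robot_in(rmA)}

== RESULT ==
["ball_in(b2,rmA)", "ball_in(b3,rmB)", "carry(b5,right)", "robot_in(rmA)"]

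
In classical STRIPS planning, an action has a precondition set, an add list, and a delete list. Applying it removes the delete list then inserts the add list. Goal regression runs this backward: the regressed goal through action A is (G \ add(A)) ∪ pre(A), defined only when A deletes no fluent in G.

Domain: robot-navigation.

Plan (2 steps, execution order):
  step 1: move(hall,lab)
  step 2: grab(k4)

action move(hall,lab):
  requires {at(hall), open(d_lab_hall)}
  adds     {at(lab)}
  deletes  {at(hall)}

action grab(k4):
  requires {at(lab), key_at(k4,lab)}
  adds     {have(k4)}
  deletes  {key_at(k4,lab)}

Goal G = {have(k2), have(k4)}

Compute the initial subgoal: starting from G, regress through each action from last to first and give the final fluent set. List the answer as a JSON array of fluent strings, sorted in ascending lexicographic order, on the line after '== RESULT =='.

Regress step by step:
  through step 2 (grab(k4)): drop {have(k4)}, keep {have(k2)}, require {at(lab), key_at(k4,lab)}
    → {at(lab), have(k2), key_at(k4,lab)}
  through step 1 (move(hall,lab)): drop {at(lab)}, keep {have(k2), key_at(k4,lab)}, require {at(hall), open(d_lab_hall)}
    → {at(hall), have(k2), key_at(k4,lab), open(d_lab_hall)}

== RESULT ==
["at(hall)", "have(k2)", "key_at(k4,lab)", "open(d_lab_hall)"]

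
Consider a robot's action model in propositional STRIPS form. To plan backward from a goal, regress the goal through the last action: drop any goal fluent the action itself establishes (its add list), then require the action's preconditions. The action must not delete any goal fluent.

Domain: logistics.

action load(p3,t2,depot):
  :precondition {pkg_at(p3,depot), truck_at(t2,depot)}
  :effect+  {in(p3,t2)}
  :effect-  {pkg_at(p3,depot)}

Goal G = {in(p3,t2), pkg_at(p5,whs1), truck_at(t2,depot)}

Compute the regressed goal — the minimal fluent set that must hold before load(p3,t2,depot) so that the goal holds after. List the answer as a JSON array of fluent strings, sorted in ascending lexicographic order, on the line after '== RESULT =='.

Regress:
  G ∩ del = {}  (empty — regression defined)
  G \ add = {in(p3,t2), pkg_at(p5,whs1), truck_at(t2,depot)} \ {in(p3,t2)} = {pkg_at(p5,whs1), truck_at(t2,depot)}
  ∪ pre   = {pkg_at(p5,whs1), truck_at(t2,depot)} ∪ {pkg_at(p3,depot), truck_at(t2,depot)}
          = {pkg_at(p3,depot), pkg_at(p5,whs1), truck_at(t2,depot)}

== RESULT ==
["pkg_at(p3,depot)", "pkg_at(p5,whs1)", "truck_at(t2,depot)"]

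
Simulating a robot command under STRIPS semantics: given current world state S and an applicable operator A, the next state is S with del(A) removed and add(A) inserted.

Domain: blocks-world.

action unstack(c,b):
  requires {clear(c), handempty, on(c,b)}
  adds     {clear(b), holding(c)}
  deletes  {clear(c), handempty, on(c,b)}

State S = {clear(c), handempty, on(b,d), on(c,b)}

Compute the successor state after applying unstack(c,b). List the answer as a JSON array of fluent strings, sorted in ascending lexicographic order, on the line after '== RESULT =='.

Progress:
  pre ⊆ S: {clear(c), handempty, on(c,b)} ⊆ S  — applicable
  S \ del = {on(b,d)}
  ∪ add   = {clear(b), holding(c), on(b,d)}

== RESULT ==
["clear(b)", "holding(c)", "on(b,d)"]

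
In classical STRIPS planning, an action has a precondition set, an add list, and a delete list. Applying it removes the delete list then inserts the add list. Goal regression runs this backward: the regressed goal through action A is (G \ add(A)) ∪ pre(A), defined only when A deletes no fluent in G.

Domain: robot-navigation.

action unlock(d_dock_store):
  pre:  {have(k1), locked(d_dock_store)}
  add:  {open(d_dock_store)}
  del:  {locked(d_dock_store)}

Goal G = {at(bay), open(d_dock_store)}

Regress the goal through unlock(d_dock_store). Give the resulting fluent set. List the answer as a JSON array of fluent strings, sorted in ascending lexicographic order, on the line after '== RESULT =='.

Compute (G \ add) ∪ pre:
  G ∩ del = {}  (empty — regression defined)
  G \ add = {at(bay), open(d_dock_store)} \ {open(d_dock_store)} = {at(bay)}
  ∪ pre   = {at(bay)} ∪ {have(k1), locked(d_dock_store)}
          = {at(bay), have(k1), locked(d_dock_store)}

== RESULT ==
["at(bay)", "have(k1)", "locked(d_dock_store)"]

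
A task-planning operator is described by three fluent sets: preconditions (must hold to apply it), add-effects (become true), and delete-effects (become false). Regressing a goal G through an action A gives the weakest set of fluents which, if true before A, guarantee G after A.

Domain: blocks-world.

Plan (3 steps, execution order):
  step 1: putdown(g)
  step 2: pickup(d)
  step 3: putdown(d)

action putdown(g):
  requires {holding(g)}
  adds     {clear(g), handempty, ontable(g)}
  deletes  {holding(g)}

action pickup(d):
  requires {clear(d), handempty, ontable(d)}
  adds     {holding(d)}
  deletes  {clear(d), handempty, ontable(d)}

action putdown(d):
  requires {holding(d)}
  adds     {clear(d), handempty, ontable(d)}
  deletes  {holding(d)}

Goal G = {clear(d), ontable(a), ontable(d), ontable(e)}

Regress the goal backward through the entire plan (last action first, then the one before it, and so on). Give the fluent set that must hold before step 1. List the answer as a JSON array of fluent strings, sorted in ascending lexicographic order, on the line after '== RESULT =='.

Work backward from the goal:
  through step 3 (putdown(d)): drop {clear(d), ontable(d)}, keep {ontable(a), ontable(e)}, require {holding(d)}
    → {holding(d), ontable(a), ontable(e)}
  through step 2 (pickup(d)): drop {holding(d)}, keep {ontable(a), ontable(e)}, require {clear(d), handempty, ontable(d)}
    → {clear(d), handempty, ontable(a), ontable(d), ontable(e)}
  through step 1 (putdown(g)): drop {handempty}, keep {clear(d), ontable(a), ontable(d), ontable(e)}, require {holding(g)}
    → {clear(d), holding(g), ontable(a), ontable(d), ontable(e)}

== RESULT ==
["clear(d)", "holding(g)", "ontable(a)", "ontable(d)", "ontable(e)"]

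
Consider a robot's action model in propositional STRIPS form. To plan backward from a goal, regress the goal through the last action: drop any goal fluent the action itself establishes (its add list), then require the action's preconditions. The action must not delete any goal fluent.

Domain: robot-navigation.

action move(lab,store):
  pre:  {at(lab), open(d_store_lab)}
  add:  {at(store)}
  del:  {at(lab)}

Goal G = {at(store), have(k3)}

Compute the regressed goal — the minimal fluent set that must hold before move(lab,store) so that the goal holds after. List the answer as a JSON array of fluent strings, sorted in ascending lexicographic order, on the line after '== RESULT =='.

Regress:
  G ∩ del = {}  (empty — regression defined)
  G \ add = {at(store), have(k3)} \ {at(store)} = {have(k3)}
  ∪ pre   = {have(k3)} ∪ {at(lab), open(d_store_lab)}
          = {at(lab), have(k3), open(d_store_lab)}

== RESULT ==
["at(lab)", "have(k3)", "open(d_store_lab)"]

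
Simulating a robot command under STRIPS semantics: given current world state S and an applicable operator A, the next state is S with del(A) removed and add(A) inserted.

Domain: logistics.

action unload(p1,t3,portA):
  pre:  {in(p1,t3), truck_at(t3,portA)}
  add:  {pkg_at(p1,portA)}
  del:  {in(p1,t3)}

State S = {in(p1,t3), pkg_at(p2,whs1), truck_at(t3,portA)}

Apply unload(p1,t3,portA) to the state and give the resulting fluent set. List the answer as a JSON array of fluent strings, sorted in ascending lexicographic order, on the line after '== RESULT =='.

Compute (S \ del) ∪ add:
  pre ⊆ S: {in(p1,t3), truck_at(t3,portA)} ⊆ S  — applicable
  S \ del = {pkg_at(p2,whs1), truck_at(t3,portA)}
  ∪ add   = {pkg_at(p1,portA), pkg_at(p2,whs1), truck_at(t3,portA)}

== RESULT ==
["pkg_at(p1,portA)", "pkg_at(p2,whs1)", "truck_at(t3,portA)"]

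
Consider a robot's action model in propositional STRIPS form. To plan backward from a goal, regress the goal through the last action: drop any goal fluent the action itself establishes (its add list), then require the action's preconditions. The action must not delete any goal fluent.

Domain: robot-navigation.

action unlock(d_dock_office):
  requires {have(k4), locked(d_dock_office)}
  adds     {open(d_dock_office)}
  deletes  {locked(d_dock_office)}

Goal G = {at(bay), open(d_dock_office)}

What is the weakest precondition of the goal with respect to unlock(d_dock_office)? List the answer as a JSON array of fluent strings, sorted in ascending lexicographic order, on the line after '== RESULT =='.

Compute (G \ add) ∪ pre:
  G ∩ del = {}  (empty — regression defined)
  G \ add = {at(bay), open(d_dock_office)} \ {open(d_dock_office)} = {at(bay)}
  ∪ pre   = {at(bay)} ∪ {have(k4), locked(d_dock_office)}
          = {at(bay), have(k4), locked(d_dock_office)}

== RESULT ==
["at(bay)", "have(k4)", "locked(d_dock_office)"]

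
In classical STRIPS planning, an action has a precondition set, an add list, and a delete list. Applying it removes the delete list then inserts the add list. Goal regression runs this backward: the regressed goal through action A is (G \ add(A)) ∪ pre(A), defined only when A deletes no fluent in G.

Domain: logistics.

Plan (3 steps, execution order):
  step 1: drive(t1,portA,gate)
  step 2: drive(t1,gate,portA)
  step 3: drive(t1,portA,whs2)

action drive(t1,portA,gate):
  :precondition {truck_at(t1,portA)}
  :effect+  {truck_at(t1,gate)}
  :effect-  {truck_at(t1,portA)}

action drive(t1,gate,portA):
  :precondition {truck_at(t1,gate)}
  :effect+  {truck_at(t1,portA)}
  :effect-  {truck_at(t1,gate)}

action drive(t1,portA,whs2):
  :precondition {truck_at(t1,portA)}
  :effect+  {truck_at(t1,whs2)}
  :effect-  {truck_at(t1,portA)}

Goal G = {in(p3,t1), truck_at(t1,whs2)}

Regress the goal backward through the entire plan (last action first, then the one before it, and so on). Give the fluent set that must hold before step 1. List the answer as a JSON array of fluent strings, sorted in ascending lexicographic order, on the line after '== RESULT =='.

Work backward from the goal:
  through step 3 (drive(t1,portA,whs2)): drop {truck_at(t1,whs2)}, keep {in(p3,t1)}, require {truck_at(t1,portA)}
    → {in(p3,t1), truck_at(t1,portA)}
  through step 2 (drive(t1,gate,portA)): drop {truck_at(t1,portA)}, keep {in(p3,t1)}, require {truck_at(t1,gate)}
    → {in(p3,t1), truck_at(t1,gate)}
  through step 1 (drive(t1,portA,gate)): drop {truck_at(t1,gate)}, keep {in(p3,t1)}, require {truck_at(t1,portA)}
    → {in(p3,t1), truck_at(t1,portA)}

== RESULT ==
["in(p3,t1)", "truck_at(t1,portA)"]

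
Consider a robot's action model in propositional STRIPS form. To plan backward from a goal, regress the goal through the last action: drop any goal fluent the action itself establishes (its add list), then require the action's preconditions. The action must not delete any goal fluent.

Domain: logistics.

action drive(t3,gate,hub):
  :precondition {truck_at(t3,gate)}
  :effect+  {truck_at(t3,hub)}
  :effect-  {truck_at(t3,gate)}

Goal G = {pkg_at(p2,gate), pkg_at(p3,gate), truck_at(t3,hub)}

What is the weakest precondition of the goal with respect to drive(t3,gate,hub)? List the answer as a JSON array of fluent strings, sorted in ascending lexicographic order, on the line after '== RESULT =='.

Regress:
  G ∩ del = {}  (empty — regression defined)
  G \ add = {pkg_at(p2,gate), pkg_at(p3,gate), truck_at(t3,hub)} \ {truck_at(t3,hub)} = {pkg_at(p2,gate), pkg_at(p3,gate)}
  ∪ pre   = {pkg_at(p2,gate), pkg_at(p3,gate)} ∪ {truck_at(t3,gate)}
          = {pkg_at(p2,gate), pkg_at(p3,gate), truck_at(t3,gate)}

== RESULT ==
["pkg_at(p2,gate)", "pkg_at(p3,gate)", "truck_at(t3,gate)"]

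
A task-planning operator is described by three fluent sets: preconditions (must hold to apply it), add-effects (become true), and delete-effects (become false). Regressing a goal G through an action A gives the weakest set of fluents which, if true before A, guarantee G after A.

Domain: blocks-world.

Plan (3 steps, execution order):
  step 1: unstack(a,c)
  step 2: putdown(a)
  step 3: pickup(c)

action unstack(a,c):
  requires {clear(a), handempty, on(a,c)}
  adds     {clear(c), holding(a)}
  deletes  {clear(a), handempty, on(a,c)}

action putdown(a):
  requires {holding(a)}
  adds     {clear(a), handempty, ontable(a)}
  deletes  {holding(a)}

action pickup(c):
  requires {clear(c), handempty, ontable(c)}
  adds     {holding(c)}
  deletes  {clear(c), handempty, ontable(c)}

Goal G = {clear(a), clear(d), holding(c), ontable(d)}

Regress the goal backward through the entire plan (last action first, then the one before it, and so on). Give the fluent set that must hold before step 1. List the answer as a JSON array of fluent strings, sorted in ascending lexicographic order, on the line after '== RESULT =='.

Work backward from the goal:
  through step 3 (pickup(c)): drop {holding(c)}, keep {clear(a), clear(d), ontable(d)}, require {clear(c), handempty, ontable(c)}
    → {clear(a), clear(c), clear(d), handempty, ontable(c), ontable(d)}
  through step 2 (putdown(a)): drop {clear(a), handempty}, keep {clear(c), clear(d), ontable(c), ontable(d)}, require {holding(a)}
    → {clear(c), clear(d), holding(a), ontable(c), ontable(d)}
  through step 1 (unstack(a,c)): drop {clear(c), holding(a)}, keep {clear(d), ontable(c), ontable(d)}, require {clear(a), handempty, on(a,c)}
    → {clear(a), clear(d), handempty, on(a,c), ontable(c), ontable(d)}

== RESULT ==
["clear(a)", "clear(d)", "handempty", "on(a,c)", "ontable(c)", "ontable(d)"]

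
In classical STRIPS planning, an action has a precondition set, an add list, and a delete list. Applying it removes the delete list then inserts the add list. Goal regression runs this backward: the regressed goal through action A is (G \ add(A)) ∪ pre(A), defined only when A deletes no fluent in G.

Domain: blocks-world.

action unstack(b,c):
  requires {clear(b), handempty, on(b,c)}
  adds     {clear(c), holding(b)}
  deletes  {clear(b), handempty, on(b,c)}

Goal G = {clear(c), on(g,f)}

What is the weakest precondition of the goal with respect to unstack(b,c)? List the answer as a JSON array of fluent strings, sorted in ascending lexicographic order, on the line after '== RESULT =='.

Compute (G \ add) ∪ pre:
  G ∩ del = {}  (empty — regression defined)
  G \ add = {clear(c), on(g,f)} \ {clear(c), holding(b)} = {on(g,f)}
  ∪ pre   = {on(g,f)} ∪ {clear(b), handempty, on(b,c)}
          = {clear(b), handempty, on(b,c), on(g,f)}

== RESULT ==
["clear(b)", "handempty", "on(b,c)", "on(g,f)"]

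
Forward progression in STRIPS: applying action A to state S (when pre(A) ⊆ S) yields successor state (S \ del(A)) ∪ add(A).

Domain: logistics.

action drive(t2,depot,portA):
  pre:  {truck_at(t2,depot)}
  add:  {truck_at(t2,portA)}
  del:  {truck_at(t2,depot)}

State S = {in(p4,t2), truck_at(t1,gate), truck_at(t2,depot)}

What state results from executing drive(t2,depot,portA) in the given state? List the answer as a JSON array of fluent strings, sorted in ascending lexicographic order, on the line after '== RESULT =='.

Compute (S \ del) ∪ add:
  pre ⊆ S: {truck_at(t2,depot)} ⊆ S  — applicable
  S \ del = {in(p4,t2), truck_at(t1,gate)}
  ∪ add   = {in(p4,t2), truck_at(t1,gate), truck_at(t2,portA)}

== RESULT ==
["in(p4,t2)", "truck_at(t1,gate)", "truck_at(t2,portA)"]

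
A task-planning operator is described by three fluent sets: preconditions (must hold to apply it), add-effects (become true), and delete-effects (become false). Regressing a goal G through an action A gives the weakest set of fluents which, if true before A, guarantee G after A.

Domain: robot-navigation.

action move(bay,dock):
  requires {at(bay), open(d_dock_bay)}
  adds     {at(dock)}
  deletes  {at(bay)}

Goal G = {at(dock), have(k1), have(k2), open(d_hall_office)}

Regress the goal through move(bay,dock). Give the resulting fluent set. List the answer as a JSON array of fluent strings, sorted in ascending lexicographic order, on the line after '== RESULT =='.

Regress:
  G ∩ del = {}  (empty — regression defined)
  G \ add = {at(dock), have(k1), have(k2), open(d_hall_office)} \ {at(dock)} = {have(k1), have(k2), open(d_hall_office)}
  ∪ pre   = {have(k1), have(k2), open(d_hall_office)} ∪ {at(bay), open(d_dock_bay)}
          = {at(bay), have(k1), have(k2), open(d_dock_bay), open(d_hall_office)}

== RESULT ==
["at(bay)", "have(k1)", "have(k2)", "open(d_dock_bay)", "open(d_hall_office)"]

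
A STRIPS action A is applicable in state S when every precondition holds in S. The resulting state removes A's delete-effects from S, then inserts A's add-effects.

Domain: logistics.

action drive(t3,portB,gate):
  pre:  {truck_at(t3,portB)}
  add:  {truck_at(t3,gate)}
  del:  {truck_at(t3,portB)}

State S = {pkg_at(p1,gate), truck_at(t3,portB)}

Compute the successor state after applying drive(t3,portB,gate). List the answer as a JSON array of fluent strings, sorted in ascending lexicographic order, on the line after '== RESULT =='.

Progress:
  pre ⊆ S: {truck_at(t3,portB)} ⊆ S  — applicable
  S \ del = {pkg_at(p1,gate)}
  ∪ add   = {pkg_at(p1,gate), truck_at(t3,gate)}

== RESULT ==
["pkg_at(p1,gate)", "truck_at(t3,gate)"]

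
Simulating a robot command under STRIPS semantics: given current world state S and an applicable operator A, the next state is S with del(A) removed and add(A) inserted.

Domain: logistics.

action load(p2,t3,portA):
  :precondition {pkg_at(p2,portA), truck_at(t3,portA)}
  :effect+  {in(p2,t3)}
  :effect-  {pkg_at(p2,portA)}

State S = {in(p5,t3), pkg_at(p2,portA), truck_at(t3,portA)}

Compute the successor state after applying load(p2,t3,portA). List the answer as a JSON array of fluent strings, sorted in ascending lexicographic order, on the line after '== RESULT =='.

Compute (S \ del) ∪ add:
  pre ⊆ S: {pkg_at(p2,portA), truck_at(t3,portA)} ⊆ S  — applicable
  S \ del = {in(p5,t3), truck_at(t3,portA)}
  ∪ add   = {in(p2,t3), in(p5,t3), truck_at(t3,portA)}

== RESULT ==
["in(p2,t3)", "in(p5,t3)", "truck_at(t3,portA)"]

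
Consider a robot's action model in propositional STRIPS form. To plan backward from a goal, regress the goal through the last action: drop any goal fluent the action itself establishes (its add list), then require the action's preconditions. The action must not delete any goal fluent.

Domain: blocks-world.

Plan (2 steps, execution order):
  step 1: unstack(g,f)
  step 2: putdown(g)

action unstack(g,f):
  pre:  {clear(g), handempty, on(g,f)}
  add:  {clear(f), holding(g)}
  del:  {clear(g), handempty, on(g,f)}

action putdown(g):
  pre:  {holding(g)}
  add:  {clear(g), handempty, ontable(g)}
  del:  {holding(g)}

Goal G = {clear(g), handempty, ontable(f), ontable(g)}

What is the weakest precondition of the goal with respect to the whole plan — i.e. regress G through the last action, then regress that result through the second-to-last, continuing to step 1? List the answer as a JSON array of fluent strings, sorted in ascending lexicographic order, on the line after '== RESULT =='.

Work backward from the goal:
  through step 2 (putdown(g)): drop {clear(g), handempty, ontable(g)}, keep {ontable(f)}, require {holding(g)}
    → {holding(g), ontable(f)}
  through step 1 (unstack(g,f)): drop {holding(g)}, keep {ontable(f)}, require {clear(g), handempty, on(g,f)}
    → {clear(g), handempty, on(g,f), ontable(f)}

== RESULT ==
["clear(g)", "handempty", "on(g,f)", "ontable(f)"]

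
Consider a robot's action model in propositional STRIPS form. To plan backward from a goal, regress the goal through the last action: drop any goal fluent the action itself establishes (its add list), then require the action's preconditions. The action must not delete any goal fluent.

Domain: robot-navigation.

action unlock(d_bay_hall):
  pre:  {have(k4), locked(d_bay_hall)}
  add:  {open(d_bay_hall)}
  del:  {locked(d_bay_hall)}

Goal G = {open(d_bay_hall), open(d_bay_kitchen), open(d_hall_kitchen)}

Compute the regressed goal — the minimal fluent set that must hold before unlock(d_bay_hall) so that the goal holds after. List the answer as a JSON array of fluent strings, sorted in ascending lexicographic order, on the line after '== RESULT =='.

Regress:
  G ∩ del = {}  (empty — regression defined)
  G \ add = {open(d_bay_hall), open(d_bay_kitchen), open(d_hall_kitchen)} \ {open(d_bay_hall)} = {open(d_bay_kitchen), open(d_hall_kitchen)}
  ∪ pre   = {open(d_bay_kitchen), open(d_hall_kitchen)} ∪ {have(k4), locked(d_bay_hall)}
          = {have(k4), locked(d_bay_hall), open(d_bay_kitchen), open(d_hall_kitchen)}

== RESULT ==
["have(k4)", "locked(d_bay_hall)", "open(d_bay_kitchen)", "open(d_hall_kitchen)"]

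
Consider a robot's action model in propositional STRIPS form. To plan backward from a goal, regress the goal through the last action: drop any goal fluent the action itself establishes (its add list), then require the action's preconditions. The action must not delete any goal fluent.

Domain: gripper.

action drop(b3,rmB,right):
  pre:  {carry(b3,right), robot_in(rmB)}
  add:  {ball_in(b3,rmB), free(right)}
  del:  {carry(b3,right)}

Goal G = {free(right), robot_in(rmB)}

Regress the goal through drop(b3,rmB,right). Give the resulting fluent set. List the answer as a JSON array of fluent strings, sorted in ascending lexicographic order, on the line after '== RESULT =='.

Compute (G \ add) ∪ pre:
  G ∩ del = {}  (empty — regression defined)
  G \ add = {free(right), robot_in(rmB)} \ {ball_in(b3,rmB), free(right)} = {robot_in(rmB)}
  ∪ pre   = {robot_in(rmB)} ∪ {carry(b3,right), robot_in(rmB)}
          = {carry(b3,right), robot_in(rmB)}

== RESULT ==
["carry(b3,right)", "robot_in(rmB)"]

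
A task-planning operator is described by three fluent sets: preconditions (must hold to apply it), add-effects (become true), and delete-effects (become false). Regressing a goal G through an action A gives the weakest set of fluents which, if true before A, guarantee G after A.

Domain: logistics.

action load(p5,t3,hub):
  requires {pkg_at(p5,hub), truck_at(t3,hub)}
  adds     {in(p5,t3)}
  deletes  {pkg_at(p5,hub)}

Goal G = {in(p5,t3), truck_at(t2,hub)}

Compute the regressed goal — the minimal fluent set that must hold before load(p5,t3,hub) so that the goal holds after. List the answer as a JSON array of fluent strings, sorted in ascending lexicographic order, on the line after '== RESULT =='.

Compute (G \ add) ∪ pre:
  G ∩ del = {}  (empty — regression defined)
  G \ add = {in(p5,t3), truck_at(t2,hub)} \ {in(p5,t3)} = {truck_at(t2,hub)}
  ∪ pre   = {truck_at(t2,hub)} ∪ {pkg_at(p5,hub), truck_at(t3,hub)}
          = {pkg_at(p5,hub), truck_at(t2,hub), truck_at(t3,hub)}

== RESULT ==
["pkg_at(p5,hub)", "truck_at(t2,hub)", "truck_at(t3,hub)"]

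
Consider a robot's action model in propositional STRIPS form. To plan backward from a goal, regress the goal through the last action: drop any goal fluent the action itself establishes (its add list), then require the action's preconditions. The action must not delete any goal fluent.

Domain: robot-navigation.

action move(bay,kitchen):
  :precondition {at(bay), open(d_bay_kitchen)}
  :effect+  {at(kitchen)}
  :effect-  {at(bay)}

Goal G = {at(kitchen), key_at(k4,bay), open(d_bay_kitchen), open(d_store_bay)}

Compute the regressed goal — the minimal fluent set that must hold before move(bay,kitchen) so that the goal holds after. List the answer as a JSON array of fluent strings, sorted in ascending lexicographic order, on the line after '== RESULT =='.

Regress:
  G ∩ del = {}  (empty — regression defined)
  G \ add = {at(kitchen), key_at(k4,bay), open(d_bay_kitchen), open(d_store_bay)} \ {at(kitchen)} = {key_at(k4,bay), open(d_bay_kitchen), open(d_store_bay)}
  ∪ pre   = {key_at(k4,bay), open(d_bay_kitchen), open(d_store_bay)} ∪ {at(bay), open(d_bay_kitchen)}
          = {at(bay), key_at(k4,bay), open(d_bay_kitchen), open(d_store_bay)}

== RESULT ==
["at(bay)", "key_at(k4,bay)", "open(d_bay_kitchen)", "open(d_store_bay)"]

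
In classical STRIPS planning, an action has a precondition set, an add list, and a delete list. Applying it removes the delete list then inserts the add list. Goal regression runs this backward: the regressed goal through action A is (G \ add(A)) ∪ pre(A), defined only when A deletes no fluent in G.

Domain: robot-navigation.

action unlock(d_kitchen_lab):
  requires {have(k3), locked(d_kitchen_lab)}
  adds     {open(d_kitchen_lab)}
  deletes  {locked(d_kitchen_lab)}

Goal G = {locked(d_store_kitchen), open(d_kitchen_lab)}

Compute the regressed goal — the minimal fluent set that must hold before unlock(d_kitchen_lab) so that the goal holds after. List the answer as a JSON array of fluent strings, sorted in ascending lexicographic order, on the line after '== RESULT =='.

Regress:
  G ∩ del = {}  (empty — regression defined)
  G \ add = {locked(d_store_kitchen), open(d_kitchen_lab)} \ {open(d_kitchen_lab)} = {locked(d_store_kitchen)}
  ∪ pre   = {locked(d_store_kitchen)} ∪ {have(k3), locked(d_kitchen_lab)}
          = {have(k3), locked(d_kitchen_lab), locked(d_store_kitchen)}

== RESULT ==
["have(k3)", "locked(d_kitchen_lab)", "locked(d_store_kitchen)"]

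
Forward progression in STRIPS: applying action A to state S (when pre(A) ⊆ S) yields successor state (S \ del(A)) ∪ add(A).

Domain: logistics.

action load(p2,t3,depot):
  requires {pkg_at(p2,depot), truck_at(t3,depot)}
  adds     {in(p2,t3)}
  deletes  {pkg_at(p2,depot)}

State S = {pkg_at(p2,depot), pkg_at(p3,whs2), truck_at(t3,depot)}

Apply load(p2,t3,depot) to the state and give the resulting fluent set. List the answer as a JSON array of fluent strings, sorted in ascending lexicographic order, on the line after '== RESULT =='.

Compute (S \ del) ∪ add:
  pre ⊆ S: {pkg_at(p2,depot), truck_at(t3,depot)} ⊆ S  — applicable
  S \ del = {pkg_at(p3,whs2), truck_at(t3,depot)}
  ∪ add   = {in(p2,t3), pkg_at(p3,whs2), truck_at(t3,depot)}

== RESULT ==
["in(p2,t3)", "pkg_at(p3,whs2)", "truck_at(t3,depot)"]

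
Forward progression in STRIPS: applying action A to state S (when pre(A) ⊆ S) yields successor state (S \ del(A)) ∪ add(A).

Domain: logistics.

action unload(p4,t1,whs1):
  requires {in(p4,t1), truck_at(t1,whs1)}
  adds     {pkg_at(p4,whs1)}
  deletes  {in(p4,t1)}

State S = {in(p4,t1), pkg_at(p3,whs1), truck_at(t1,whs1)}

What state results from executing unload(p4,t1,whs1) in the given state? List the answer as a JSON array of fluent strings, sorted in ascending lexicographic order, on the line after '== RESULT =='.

Progress:
  pre ⊆ S: {in(p4,t1), truck_at(t1,whs1)} ⊆ S  — applicable
  S \ del = {pkg_at(p3,whs1), truck_at(t1,whs1)}
  ∪ add   = {pkg_at(p3,whs1), pkg_at(p4,whs1), truck_at(t1,whs1)}

== RESULT ==
["pkg_at(p3,whs1)", "pkg_at(p4,whs1)", "truck_at(t1,whs1)"]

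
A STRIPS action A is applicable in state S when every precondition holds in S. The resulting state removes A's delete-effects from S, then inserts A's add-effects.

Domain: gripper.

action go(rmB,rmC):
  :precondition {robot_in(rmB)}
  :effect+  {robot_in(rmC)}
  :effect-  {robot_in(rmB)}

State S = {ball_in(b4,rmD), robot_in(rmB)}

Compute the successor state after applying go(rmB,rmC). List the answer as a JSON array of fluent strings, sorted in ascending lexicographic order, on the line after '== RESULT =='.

Progress:
  pre ⊆ S: {robot_in(rmB)} ⊆ S  — applicable
  S \ del = {ball_in(b4,rmD)}
  ∪ add   = {ball_in(b4,rmD), robot_in(rmC)}

== RESULT ==
["ball_in(b4,rmD)", "robot_in(rmC)"]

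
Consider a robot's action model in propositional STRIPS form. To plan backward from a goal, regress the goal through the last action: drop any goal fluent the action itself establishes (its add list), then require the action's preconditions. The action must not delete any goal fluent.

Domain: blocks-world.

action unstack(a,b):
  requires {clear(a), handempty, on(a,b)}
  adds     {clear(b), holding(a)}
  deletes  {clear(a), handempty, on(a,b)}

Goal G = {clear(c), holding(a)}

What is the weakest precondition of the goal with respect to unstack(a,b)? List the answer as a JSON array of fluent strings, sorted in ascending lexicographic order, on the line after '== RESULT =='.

Compute (G \ add) ∪ pre:
  G ∩ del = {}  (empty — regression defined)
  G \ add = {clear(c), holding(a)} \ {clear(b), holding(a)} = {clear(c)}
  ∪ pre   = {clear(c)} ∪ {clear(a), handempty, on(a,b)}
          = {clear(a), clear(c), handempty, on(a,b)}

== RESULT ==
["clear(a)", "clear(c)", "handempty", "on(a,b)"]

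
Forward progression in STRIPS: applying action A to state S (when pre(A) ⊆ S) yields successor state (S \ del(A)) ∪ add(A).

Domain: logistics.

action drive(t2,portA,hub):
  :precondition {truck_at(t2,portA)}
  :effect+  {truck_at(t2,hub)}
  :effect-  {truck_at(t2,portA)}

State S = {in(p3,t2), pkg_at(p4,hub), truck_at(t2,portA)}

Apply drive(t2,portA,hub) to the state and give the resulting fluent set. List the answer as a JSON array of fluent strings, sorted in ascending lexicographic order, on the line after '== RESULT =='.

Compute (S \ del) ∪ add:
  pre ⊆ S: {truck_at(t2,portA)} ⊆ S  — applicable
  S \ del = {in(p3,t2), pkg_at(p4,hub)}
  ∪ add   = {in(p3,t2), pkg_at(p4,hub), truck_at(t2,hub)}

== RESULT ==
["in(p3,t2)", "pkg_at(p4,hub)", "truck_at(t2,hub)"]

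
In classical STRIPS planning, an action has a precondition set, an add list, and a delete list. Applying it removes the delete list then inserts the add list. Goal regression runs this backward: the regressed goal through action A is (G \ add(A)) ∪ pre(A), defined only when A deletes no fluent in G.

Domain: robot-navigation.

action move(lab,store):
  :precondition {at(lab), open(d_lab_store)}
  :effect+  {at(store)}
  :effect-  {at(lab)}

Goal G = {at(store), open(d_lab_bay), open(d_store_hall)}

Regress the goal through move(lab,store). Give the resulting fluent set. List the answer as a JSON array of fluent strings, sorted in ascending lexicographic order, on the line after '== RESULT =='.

Regress:
  G ∩ del = {}  (empty — regression defined)
  G \ add = {at(store), open(d_lab_bay), open(d_store_hall)} \ {at(store)} = {open(d_lab_bay), open(d_store_hall)}
  ∪ pre   = {open(d_lab_bay), open(d_store_hall)} ∪ {at(lab), open(d_lab_store)}
          = {at(lab), open(d_lab_bay), open(d_lab_store), open(d_store_hall)}

== RESULT ==
["at(lab)", "open(d_lab_bay)", "open(d_lab_store)", "open(d_store_hall)"]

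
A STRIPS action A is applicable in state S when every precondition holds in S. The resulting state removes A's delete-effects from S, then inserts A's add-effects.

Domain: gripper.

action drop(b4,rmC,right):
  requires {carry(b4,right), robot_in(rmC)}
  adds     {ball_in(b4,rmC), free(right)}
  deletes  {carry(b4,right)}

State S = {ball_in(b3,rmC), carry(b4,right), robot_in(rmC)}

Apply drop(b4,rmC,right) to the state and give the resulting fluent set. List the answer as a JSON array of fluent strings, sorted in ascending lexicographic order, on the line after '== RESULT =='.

Compute (S \ del) ∪ add:
  pre ⊆ S: {carry(b4,right), robot_in(rmC)} ⊆ S  — applicable
  S \ del = {ball_in(b3,rmC), robot_in(rmC)}
  ∪ add   = {ball_in(b3,rmC), ball_in(b4,rmC), free(right), robot_in(rmC)}

== RESULT ==
["ball_in(b3,rmC)", "ball_in(b4,rmC)", "free(right)", "robot_in(rmC)"]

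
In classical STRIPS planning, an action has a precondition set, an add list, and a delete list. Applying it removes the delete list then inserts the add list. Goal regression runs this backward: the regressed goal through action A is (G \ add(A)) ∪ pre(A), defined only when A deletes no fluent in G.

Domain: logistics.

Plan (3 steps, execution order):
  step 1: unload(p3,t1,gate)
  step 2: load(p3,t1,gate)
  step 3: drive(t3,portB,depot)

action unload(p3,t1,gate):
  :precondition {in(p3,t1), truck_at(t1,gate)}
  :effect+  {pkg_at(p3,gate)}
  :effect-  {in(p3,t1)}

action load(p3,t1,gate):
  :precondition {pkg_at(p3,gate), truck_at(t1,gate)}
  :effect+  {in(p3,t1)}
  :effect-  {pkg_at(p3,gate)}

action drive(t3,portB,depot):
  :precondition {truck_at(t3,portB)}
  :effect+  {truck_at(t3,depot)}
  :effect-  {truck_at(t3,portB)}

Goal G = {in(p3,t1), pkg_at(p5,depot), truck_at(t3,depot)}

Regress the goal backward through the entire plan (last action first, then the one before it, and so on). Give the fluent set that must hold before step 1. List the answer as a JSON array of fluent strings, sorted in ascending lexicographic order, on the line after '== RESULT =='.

Work backward from the goal:
  through step 3 (drive(t3,portB,depot)): drop {truck_at(t3,depot)}, keep {in(p3,t1), pkg_at(p5,depot)}, require {truck_at(t3,portB)}
    → {in(p3,t1), pkg_at(p5,depot), truck_at(t3,portB)}
  through step 2 (load(p3,t1,gate)): drop {in(p3,t1)}, keep {pkg_at(p5,depot), truck_at(t3,portB)}, require {pkg_at(p3,gate), truck_at(t1,gate)}
    → {pkg_at(p3,gate), pkg_at(p5,depot), truck_at(t1,gate), truck_at(t3,portB)}
  through step 1 (unload(p3,t1,gate)): drop {pkg_at(p3,gate)}, keep {pkg_at(p5,depot), truck_at(t1,gate), truck_at(t3,portB)}, require {in(p3,t1), truck_at(t1,gate)}
    → {in(p3,t1), pkg_at(p5,depot), truck_at(t1,gate), truck_at(t3,portB)}

== RESULT ==
["in(p3,t1)", "pkg_at(p5,depot)", "truck_at(t1,gate)", "truck_at(t3,portB)"]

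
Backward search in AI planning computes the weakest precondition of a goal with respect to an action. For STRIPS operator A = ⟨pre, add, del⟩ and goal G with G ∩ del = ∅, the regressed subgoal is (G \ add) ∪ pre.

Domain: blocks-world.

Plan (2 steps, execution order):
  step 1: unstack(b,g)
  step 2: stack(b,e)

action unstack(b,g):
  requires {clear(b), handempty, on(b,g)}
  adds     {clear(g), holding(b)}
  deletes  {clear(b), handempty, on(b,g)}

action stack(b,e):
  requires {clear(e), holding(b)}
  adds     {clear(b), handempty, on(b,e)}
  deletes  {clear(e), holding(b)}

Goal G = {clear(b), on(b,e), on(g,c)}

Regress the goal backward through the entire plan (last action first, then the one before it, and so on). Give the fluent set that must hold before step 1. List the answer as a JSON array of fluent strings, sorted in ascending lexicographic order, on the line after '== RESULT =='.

Regress step by step:
  through step 2 (stack(b,e)): drop {clear(b), on(b,e)}, keep {on(g,c)}, require {clear(e), holding(b)}
    → {clear(e), holding(b), on(g,c)}
  through step 1 (unstack(b,g)): drop {holding(b)}, keep {clear(e), on(g,c)}, require {clear(b), handempty, on(b,g)}
    → {clear(b), clear(e), handempty, on(b,g), on(g,c)}

== RESULT ==
["clear(b)", "clear(e)", "handempty", "on(b,g)", "on(g,c)"]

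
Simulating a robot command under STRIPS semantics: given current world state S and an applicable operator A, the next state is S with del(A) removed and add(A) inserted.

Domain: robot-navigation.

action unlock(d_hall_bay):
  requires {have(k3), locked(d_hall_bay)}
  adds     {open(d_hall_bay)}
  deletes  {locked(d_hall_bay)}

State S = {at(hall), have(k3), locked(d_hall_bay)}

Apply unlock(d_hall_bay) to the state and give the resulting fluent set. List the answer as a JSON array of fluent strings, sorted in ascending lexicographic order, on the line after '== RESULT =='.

Compute (S \ del) ∪ add:
  pre ⊆ S: {have(k3), locked(d_hall_bay)} ⊆ S  — applicable
  S \ del = {at(hall), have(k3)}
  ∪ add   = {at(hall), have(k3), open(d_hall_bay)}

== RESULT ==
["at(hall)", "have(k3)", "open(d_hall_bay)"]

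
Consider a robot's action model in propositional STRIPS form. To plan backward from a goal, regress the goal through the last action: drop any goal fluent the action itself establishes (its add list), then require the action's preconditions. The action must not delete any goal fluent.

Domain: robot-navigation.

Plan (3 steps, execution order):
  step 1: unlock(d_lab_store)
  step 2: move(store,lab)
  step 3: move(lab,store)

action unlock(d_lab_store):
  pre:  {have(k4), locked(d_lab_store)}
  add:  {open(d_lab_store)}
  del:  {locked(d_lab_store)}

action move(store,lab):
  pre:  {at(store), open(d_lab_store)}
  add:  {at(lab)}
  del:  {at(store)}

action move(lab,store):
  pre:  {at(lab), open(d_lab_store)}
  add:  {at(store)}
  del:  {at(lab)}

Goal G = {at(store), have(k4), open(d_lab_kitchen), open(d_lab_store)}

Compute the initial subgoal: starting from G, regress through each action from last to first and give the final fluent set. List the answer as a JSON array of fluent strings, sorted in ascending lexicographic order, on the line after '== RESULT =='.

Work backward from the goal:
  through step 3 (move(lab,store)): drop {at(store)}, keep {have(k4), open(d_lab_kitchen), open(d_lab_store)}, require {at(lab), open(d_lab_store)}
    → {at(lab), have(k4), open(d_lab_kitchen), open(d_lab_store)}
  through step 2 (move(store,lab)): drop {at(lab)}, keep {have(k4), open(d_lab_kitchen), open(d_lab_store)}, require {at(store), open(d_lab_store)}
    → {at(store), have(k4), open(d_lab_kitchen), open(d_lab_store)}
  through step 1 (unlock(d_lab_store)): drop {open(d_lab_store)}, keep {at(store), have(k4), open(d_lab_kitchen)}, require {have(k4), locked(d_lab_store)}
    → {at(store), have(k4), locked(d_lab_store), open(d_lab_kitchen)}

== RESULT ==
["at(store)", "have(k4)", "locked(d_lab_store)", "open(d_lab_kitchen)"]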